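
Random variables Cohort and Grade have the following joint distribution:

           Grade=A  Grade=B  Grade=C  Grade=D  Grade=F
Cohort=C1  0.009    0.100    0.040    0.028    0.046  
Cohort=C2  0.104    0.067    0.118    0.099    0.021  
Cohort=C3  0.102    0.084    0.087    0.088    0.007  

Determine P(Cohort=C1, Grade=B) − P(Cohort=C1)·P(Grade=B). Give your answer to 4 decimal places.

0.0440

P(Cohort=C1) = 0.009 + 0.100 + 0.040 + 0.028 + 0.046 = 0.223.
P(Grade=B) = 0.100 + 0.067 + 0.084 = 0.251.
P(Cohort=C1, Grade=B) − P(Cohort=C1)P(Grade=B) = 0.100 − 0.223×0.251 = 0.0440.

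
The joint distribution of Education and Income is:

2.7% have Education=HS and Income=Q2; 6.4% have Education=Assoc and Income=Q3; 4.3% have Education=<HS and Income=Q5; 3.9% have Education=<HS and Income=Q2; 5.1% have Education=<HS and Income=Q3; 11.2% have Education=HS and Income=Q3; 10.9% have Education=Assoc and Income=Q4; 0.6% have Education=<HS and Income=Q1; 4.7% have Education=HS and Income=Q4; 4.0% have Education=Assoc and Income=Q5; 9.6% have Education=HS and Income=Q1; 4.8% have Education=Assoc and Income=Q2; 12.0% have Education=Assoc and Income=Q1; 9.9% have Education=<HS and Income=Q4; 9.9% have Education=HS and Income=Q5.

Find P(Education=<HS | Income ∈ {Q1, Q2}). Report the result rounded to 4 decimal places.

0.1339

P(Income=Q1) = 0.006 + 0.096 + 0.120 = 0.222.
P(Income=Q2) = 0.039 + 0.027 + 0.048 = 0.114.
P(Income ∈ {Q1, Q2}) = 0.222 + 0.114 = 0.336; P(Education=<HS, Income ∈ {Q1, Q2}) = 0.006 + 0.039 = 0.045.
P(Education=<HS | Income ∈ {Q1, Q2}) = 0.045/0.336 = 0.1339.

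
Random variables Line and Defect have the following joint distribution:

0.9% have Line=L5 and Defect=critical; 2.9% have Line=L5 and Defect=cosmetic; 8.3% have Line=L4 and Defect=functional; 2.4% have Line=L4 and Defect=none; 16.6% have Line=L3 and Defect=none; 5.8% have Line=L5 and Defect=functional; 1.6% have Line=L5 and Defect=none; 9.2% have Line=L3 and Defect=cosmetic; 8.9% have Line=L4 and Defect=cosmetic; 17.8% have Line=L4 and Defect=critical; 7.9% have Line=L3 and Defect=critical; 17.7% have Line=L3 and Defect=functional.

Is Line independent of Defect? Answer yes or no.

P(Line=L4) = 0.374 and P(Defect=critical) = 0.266, so their product is 0.09948, but P(Line=L4, Defect=critical) = 0.178. Since these differ, Line and Defect are not independent.

no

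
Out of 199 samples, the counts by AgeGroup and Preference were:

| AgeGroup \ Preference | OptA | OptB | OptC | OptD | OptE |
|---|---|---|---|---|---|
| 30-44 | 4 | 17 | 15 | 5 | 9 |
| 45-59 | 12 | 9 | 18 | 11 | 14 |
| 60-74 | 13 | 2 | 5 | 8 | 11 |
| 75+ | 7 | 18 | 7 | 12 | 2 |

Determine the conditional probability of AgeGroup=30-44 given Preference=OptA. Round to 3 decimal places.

0.111

Total with Preference=OptA: 4 + 12 + 13 + 7 = 36.
P(AgeGroup=30-44 | Preference=OptA) = 4/36 = 0.111.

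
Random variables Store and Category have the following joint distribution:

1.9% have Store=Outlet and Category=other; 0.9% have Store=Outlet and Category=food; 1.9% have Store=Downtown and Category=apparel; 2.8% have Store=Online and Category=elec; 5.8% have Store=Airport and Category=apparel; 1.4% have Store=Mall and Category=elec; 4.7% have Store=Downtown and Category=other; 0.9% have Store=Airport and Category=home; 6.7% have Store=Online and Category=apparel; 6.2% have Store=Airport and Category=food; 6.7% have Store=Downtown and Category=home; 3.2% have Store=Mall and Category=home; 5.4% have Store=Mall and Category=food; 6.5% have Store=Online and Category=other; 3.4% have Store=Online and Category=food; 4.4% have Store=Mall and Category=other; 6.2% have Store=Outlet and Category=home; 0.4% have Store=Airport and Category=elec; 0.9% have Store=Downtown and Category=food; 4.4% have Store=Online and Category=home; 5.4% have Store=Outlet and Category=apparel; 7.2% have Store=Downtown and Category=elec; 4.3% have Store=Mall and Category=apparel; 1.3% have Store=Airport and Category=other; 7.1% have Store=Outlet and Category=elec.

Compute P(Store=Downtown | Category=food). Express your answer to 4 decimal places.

P(Category=food) = 0.009 + 0.054 + 0.062 + 0.009 + 0.034 = 0.168.
P(Store=Downtown | Category=food) = 0.009/0.168 = 0.0536.

0.0536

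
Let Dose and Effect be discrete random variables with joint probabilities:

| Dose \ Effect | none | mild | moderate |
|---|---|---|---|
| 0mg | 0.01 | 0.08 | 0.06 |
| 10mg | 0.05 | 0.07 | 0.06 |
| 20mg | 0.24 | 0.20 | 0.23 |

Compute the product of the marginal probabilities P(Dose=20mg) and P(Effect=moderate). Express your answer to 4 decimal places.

0.2345

P(Dose=20mg) = 0.24 + 0.20 + 0.23 = 0.67.
P(Effect=moderate) = 0.06 + 0.06 + 0.23 = 0.35.
Product: 0.67 × 0.35 = 0.2345.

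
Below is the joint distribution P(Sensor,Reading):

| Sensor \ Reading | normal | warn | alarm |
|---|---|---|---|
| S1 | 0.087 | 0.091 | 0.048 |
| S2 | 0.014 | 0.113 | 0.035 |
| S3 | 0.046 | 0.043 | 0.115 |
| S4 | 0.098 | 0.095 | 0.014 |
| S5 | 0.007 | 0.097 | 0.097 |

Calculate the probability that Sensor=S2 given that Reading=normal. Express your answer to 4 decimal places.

P(Reading=normal) = 0.087 + 0.014 + 0.046 + 0.098 + 0.007 = 0.252.
P(Sensor=S2 | Reading=normal) = 0.014/0.252 = 0.0556.

0.0556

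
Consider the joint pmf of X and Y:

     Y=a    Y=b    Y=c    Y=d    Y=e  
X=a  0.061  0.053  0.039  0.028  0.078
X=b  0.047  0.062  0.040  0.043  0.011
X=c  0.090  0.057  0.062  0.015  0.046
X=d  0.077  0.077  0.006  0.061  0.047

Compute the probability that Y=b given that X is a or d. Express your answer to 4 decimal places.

0.2467

P(X=a) = 0.061 + 0.053 + 0.039 + 0.028 + 0.078 = 0.259.
P(X=d) = 0.077 + 0.077 + 0.006 + 0.061 + 0.047 = 0.268.
P(X ∈ {a, d}) = 0.259 + 0.268 = 0.527; P(Y=b, X ∈ {a, d}) = 0.053 + 0.077 = 0.130.
P(Y=b | X ∈ {a, d}) = 0.130/0.527 = 0.2467.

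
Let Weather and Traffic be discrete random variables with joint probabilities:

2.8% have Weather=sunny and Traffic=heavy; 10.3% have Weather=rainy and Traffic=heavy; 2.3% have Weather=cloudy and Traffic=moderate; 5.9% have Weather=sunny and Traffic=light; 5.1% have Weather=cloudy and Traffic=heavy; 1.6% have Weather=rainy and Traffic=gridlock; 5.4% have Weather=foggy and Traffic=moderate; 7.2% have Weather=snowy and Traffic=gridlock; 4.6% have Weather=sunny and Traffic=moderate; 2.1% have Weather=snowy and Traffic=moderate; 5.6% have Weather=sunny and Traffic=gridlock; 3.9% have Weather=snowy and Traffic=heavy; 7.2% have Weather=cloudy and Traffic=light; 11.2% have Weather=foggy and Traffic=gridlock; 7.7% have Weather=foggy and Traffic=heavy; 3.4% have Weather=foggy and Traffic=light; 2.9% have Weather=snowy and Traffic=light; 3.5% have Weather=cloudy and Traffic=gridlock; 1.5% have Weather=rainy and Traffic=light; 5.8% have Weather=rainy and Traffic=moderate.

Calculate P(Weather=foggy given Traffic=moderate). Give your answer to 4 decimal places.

0.2673

P(Traffic=moderate) = 0.046 + 0.023 + 0.058 + 0.021 + 0.054 = 0.202.
P(Weather=foggy | Traffic=moderate) = 0.054/0.202 = 0.2673.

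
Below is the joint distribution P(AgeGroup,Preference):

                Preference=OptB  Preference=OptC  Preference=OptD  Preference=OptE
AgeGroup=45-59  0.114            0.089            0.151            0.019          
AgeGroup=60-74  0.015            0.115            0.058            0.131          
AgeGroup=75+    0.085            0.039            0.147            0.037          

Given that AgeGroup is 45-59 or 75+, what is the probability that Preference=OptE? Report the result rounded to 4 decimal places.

0.0822

P(AgeGroup=45-59) = 0.114 + 0.089 + 0.151 + 0.019 = 0.373.
P(AgeGroup=75+) = 0.085 + 0.039 + 0.147 + 0.037 = 0.308.
P(AgeGroup ∈ {45-59, 75+}) = 0.373 + 0.308 = 0.681; P(Preference=OptE, AgeGroup ∈ {45-59, 75+}) = 0.019 + 0.037 = 0.056.
P(Preference=OptE | AgeGroup ∈ {45-59, 75+}) = 0.056/0.681 = 0.0822.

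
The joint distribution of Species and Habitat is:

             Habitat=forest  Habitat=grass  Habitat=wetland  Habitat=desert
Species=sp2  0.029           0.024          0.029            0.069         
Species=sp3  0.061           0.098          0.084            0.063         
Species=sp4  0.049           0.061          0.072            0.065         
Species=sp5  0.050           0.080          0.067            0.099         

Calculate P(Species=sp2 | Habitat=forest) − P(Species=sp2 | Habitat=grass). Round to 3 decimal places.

0.062

P(Habitat=forest) = 0.029 + 0.061 + 0.049 + 0.050 = 0.189; P(Species=sp2 | Habitat=forest) = 0.029/0.189 = 0.1534.
P(Habitat=grass) = 0.024 + 0.098 + 0.061 + 0.080 = 0.263; P(Species=sp2 | Habitat=grass) = 0.024/0.263 = 0.0913.
Difference = 0.062.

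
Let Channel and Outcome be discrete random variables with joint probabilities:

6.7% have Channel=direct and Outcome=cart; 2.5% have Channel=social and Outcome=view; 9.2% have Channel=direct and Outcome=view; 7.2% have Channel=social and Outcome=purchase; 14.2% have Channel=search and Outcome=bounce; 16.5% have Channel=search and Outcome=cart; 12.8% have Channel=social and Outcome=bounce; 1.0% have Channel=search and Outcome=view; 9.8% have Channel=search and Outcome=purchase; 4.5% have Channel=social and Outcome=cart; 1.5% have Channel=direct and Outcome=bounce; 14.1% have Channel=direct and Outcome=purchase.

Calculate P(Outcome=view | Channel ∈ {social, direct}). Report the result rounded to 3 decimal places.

P(Channel=social) = 0.128 + 0.025 + 0.045 + 0.072 = 0.270.
P(Channel=direct) = 0.015 + 0.092 + 0.067 + 0.141 = 0.315.
P(Channel ∈ {social, direct}) = 0.270 + 0.315 = 0.585; P(Outcome=view, Channel ∈ {social, direct}) = 0.025 + 0.092 = 0.117.
P(Outcome=view | Channel ∈ {social, direct}) = 0.117/0.585 = 0.200.

0.200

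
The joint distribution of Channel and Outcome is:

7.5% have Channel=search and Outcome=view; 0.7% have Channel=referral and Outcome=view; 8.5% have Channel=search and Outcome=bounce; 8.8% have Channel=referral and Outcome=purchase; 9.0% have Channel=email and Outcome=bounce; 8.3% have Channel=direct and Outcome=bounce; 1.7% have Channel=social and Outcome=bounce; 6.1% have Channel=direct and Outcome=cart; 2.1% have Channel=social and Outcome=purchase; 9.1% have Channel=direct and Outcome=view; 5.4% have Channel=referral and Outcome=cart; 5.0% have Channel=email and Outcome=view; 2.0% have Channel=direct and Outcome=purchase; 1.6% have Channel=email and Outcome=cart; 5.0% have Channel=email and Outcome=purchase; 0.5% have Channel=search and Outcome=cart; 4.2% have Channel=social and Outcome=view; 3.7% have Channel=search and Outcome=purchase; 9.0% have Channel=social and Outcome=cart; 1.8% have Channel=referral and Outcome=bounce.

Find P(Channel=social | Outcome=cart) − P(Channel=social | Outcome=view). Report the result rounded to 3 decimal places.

P(Outcome=cart) = 0.016 + 0.005 + 0.090 + 0.061 + 0.054 = 0.226; P(Channel=social | Outcome=cart) = 0.090/0.226 = 0.3982.
P(Outcome=view) = 0.050 + 0.075 + 0.042 + 0.091 + 0.007 = 0.265; P(Channel=social | Outcome=view) = 0.042/0.265 = 0.1585.
Difference = 0.240.

0.240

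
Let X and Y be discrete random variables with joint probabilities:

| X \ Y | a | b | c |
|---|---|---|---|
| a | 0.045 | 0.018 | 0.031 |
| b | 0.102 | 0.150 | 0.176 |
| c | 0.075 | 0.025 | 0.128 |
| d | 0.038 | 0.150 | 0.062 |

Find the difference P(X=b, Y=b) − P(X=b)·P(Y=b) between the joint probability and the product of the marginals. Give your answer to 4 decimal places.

P(X=b) = 0.102 + 0.150 + 0.176 = 0.428.
P(Y=b) = 0.018 + 0.150 + 0.025 + 0.150 = 0.343.
P(X=b, Y=b) − P(X=b)P(Y=b) = 0.150 − 0.428×0.343 = 0.0032.

0.0032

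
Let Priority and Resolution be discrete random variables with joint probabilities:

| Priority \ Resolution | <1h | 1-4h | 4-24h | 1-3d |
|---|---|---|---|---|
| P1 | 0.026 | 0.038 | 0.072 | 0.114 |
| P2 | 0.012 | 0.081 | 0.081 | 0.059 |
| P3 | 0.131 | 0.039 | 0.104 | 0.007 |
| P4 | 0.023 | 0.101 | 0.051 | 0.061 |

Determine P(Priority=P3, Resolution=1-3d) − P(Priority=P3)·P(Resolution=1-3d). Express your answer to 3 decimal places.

P(Priority=P3) = 0.131 + 0.039 + 0.104 + 0.007 = 0.281.
P(Resolution=1-3d) = 0.114 + 0.059 + 0.007 + 0.061 = 0.241.
P(Priority=P3, Resolution=1-3d) − P(Priority=P3)P(Resolution=1-3d) = 0.007 − 0.281×0.241 = -0.061.

-0.061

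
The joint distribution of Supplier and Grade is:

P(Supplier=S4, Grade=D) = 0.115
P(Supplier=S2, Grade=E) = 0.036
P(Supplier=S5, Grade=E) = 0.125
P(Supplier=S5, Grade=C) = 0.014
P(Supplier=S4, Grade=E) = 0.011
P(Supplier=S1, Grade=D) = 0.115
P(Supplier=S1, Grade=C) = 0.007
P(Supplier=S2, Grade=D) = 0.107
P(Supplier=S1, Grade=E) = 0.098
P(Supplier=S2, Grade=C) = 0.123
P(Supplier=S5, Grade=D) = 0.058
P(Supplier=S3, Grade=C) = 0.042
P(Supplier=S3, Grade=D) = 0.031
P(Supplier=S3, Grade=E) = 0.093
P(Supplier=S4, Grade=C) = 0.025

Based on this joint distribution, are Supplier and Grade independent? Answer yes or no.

P(Supplier=S2) = 0.266 and P(Grade=C) = 0.211, so their product is 0.05613, but P(Supplier=S2, Grade=C) = 0.123. Since these differ, Supplier and Grade are not independent.

no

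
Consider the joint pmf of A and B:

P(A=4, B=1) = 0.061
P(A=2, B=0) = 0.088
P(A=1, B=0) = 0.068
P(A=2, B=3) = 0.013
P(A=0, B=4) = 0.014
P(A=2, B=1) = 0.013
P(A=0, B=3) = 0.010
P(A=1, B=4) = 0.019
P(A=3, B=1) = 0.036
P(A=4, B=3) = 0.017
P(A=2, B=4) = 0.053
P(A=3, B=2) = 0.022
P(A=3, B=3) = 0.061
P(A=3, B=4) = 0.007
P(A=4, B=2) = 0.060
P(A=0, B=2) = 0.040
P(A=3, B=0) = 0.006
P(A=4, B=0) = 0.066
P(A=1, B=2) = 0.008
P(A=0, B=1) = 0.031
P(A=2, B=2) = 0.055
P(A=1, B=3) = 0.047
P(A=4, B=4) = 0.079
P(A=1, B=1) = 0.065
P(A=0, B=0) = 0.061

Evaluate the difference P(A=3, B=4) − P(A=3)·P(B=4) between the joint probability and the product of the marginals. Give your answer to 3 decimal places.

P(A=3) = 0.006 + 0.036 + 0.022 + 0.061 + 0.007 = 0.132.
P(B=4) = 0.014 + 0.019 + 0.053 + 0.007 + 0.079 = 0.172.
P(A=3, B=4) − P(A=3)P(B=4) = 0.007 − 0.132×0.172 = -0.016.

-0.016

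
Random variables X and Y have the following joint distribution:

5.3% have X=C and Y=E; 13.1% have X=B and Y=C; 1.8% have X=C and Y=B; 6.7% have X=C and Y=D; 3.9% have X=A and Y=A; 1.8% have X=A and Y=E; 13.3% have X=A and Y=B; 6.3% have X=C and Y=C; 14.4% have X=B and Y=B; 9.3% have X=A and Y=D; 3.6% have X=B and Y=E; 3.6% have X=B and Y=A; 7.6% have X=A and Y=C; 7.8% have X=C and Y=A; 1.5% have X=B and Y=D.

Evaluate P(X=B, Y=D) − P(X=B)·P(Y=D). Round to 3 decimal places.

-0.048

P(X=B) = 0.036 + 0.144 + 0.131 + 0.015 + 0.036 = 0.362.
P(Y=D) = 0.093 + 0.015 + 0.067 = 0.175.
P(X=B, Y=D) − P(X=B)P(Y=D) = 0.015 − 0.362×0.175 = -0.048.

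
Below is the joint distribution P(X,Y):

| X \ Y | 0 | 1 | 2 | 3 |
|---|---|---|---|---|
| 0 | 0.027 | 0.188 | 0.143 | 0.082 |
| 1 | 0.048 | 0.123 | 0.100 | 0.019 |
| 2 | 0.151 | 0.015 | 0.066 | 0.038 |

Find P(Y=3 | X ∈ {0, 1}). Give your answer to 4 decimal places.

0.1384

P(X=0) = 0.027 + 0.188 + 0.143 + 0.082 = 0.440.
P(X=1) = 0.048 + 0.123 + 0.100 + 0.019 = 0.290.
P(X ∈ {0, 1}) = 0.440 + 0.290 = 0.730; P(Y=3, X ∈ {0, 1}) = 0.082 + 0.019 = 0.101.
P(Y=3 | X ∈ {0, 1}) = 0.101/0.730 = 0.1384.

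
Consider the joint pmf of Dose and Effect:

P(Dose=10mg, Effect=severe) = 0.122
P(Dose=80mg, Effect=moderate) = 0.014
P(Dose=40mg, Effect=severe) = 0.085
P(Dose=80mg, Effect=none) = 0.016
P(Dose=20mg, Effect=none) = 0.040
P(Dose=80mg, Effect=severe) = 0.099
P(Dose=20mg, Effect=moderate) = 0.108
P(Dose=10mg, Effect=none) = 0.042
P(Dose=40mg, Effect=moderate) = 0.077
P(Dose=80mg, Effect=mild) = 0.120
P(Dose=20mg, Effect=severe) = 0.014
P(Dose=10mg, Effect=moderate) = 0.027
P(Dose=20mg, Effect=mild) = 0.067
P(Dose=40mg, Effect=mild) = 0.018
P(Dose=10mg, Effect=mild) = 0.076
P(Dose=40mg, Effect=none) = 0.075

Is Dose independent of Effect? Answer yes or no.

no

P(Dose=20mg) = 0.229 and P(Effect=severe) = 0.320, so their product is 0.07328, but P(Dose=20mg, Effect=severe) = 0.014. Since these differ, Dose and Effect are not independent.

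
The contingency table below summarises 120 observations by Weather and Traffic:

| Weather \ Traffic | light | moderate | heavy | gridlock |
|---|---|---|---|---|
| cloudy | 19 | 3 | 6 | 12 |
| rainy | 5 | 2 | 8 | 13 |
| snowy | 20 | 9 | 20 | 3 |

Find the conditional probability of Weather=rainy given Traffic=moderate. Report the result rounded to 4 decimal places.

Total with Traffic=moderate: 3 + 2 + 9 = 14.
P(Weather=rainy | Traffic=moderate) = 2/14 = 0.1429.

0.1429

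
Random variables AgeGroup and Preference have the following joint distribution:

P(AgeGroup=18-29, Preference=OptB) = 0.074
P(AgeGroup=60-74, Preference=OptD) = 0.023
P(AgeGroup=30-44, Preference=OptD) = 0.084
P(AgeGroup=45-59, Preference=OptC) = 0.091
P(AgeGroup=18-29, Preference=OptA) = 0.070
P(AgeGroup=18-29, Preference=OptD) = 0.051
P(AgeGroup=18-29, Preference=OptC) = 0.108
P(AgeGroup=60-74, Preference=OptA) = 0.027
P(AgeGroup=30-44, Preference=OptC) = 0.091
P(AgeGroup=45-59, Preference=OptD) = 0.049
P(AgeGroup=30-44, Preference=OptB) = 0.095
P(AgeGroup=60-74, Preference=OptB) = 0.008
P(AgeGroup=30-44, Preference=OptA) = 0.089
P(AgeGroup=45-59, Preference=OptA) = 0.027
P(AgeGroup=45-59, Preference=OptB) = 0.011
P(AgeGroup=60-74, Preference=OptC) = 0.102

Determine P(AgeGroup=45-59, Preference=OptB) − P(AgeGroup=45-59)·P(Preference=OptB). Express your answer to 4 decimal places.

-0.0225

P(AgeGroup=45-59) = 0.027 + 0.011 + 0.091 + 0.049 = 0.178.
P(Preference=OptB) = 0.074 + 0.095 + 0.011 + 0.008 = 0.188.
P(AgeGroup=45-59, Preference=OptB) − P(AgeGroup=45-59)P(Preference=OptB) = 0.011 − 0.178×0.188 = -0.0225.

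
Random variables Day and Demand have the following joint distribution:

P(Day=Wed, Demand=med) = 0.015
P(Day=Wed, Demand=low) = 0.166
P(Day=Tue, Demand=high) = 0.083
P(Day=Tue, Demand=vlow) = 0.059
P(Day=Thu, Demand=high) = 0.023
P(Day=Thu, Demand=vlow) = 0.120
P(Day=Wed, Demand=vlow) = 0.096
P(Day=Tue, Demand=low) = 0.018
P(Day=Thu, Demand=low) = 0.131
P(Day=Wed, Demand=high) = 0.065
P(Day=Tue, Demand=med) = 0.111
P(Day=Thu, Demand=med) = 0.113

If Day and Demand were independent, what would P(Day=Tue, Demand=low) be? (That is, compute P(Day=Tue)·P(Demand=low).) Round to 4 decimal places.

P(Day=Tue) = 0.059 + 0.018 + 0.111 + 0.083 = 0.271.
P(Demand=low) = 0.018 + 0.166 + 0.131 = 0.315.
Product: 0.271 × 0.315 = 0.0854.

0.0854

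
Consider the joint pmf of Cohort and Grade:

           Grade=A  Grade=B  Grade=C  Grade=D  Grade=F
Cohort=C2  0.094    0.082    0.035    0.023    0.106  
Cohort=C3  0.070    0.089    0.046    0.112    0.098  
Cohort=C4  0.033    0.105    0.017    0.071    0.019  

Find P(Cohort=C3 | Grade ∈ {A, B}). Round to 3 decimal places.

0.336

P(Grade=A) = 0.094 + 0.070 + 0.033 = 0.197.
P(Grade=B) = 0.082 + 0.089 + 0.105 = 0.276.
P(Grade ∈ {A, B}) = 0.197 + 0.276 = 0.473; P(Cohort=C3, Grade ∈ {A, B}) = 0.070 + 0.089 = 0.159.
P(Cohort=C3 | Grade ∈ {A, B}) = 0.159/0.473 = 0.336.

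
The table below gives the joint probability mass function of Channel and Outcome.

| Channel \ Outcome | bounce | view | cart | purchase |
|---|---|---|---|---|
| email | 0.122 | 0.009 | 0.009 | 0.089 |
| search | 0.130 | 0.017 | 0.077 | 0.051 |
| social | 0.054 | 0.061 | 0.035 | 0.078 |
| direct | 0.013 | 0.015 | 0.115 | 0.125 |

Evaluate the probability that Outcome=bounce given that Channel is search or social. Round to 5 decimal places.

P(Channel=search) = 0.130 + 0.017 + 0.077 + 0.051 = 0.275.
P(Channel=social) = 0.054 + 0.061 + 0.035 + 0.078 = 0.228.
P(Channel ∈ {search, social}) = 0.275 + 0.228 = 0.503; P(Outcome=bounce, Channel ∈ {search, social}) = 0.130 + 0.054 = 0.184.
P(Outcome=bounce | Channel ∈ {search, social}) = 0.184/0.503 = 0.36581.

0.36581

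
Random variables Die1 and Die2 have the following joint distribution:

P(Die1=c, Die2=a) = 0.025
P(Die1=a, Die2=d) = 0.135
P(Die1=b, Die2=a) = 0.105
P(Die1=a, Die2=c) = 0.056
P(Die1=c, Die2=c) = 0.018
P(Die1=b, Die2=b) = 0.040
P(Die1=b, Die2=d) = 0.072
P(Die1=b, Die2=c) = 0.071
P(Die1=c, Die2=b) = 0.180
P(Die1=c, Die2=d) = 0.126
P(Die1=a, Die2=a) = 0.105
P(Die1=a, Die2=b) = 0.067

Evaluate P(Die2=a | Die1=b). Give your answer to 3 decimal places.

P(Die1=b) = 0.105 + 0.040 + 0.071 + 0.072 = 0.288.
P(Die2=a | Die1=b) = 0.105/0.288 = 0.365.

0.365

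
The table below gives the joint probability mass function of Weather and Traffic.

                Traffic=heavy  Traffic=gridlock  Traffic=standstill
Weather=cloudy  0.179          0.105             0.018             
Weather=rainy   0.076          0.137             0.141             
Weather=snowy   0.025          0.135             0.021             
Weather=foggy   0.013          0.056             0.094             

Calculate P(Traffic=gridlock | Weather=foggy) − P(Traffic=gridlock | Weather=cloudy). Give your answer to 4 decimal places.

-0.0041

P(Weather=foggy) = 0.013 + 0.056 + 0.094 = 0.163; P(Traffic=gridlock | Weather=foggy) = 0.056/0.163 = 0.34356.
P(Weather=cloudy) = 0.179 + 0.105 + 0.018 = 0.302; P(Traffic=gridlock | Weather=cloudy) = 0.105/0.302 = 0.34768.
Difference = -0.0041.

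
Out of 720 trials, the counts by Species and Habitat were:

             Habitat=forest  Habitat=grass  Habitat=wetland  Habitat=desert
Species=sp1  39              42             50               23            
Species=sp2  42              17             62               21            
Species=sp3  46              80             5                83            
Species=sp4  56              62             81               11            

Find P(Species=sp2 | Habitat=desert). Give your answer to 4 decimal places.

Total with Habitat=desert: 23 + 21 + 83 + 11 = 138.
P(Species=sp2 | Habitat=desert) = 21/138 = 0.1522.

0.1522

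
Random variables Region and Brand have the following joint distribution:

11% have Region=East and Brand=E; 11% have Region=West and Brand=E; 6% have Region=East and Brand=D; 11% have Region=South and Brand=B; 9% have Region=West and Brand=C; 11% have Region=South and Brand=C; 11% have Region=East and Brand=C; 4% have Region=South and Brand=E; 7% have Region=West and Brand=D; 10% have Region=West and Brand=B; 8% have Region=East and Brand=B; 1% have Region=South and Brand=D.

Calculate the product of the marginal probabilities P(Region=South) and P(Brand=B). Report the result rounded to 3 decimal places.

0.078

P(Region=South) = 0.11 + 0.11 + 0.01 + 0.04 = 0.27.
P(Brand=B) = 0.11 + 0.08 + 0.10 = 0.29.
Product: 0.27 × 0.29 = 0.078.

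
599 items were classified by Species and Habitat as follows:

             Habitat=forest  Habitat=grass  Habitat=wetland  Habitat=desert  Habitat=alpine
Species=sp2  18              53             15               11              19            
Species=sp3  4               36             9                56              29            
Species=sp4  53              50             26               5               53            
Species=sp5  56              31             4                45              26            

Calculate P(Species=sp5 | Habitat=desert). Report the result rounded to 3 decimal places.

0.385

Total with Habitat=desert: 11 + 56 + 5 + 45 = 117.
P(Species=sp5 | Habitat=desert) = 45/117 = 0.385.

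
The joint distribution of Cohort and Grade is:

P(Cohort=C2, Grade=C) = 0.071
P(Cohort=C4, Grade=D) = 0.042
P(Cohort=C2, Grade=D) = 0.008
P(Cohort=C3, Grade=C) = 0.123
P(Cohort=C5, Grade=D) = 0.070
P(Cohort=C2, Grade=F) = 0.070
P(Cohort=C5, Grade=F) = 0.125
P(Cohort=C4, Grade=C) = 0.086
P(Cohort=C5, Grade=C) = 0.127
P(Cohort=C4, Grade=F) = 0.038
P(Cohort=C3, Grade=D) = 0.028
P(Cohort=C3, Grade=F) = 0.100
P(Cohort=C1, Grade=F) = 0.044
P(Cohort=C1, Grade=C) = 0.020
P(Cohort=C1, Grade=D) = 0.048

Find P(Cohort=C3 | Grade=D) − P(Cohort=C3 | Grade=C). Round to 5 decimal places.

P(Grade=D) = 0.048 + 0.008 + 0.028 + 0.042 + 0.070 = 0.196; P(Cohort=C3 | Grade=D) = 0.028/0.196 = 0.142857.
P(Grade=C) = 0.020 + 0.071 + 0.123 + 0.086 + 0.127 = 0.427; P(Cohort=C3 | Grade=C) = 0.123/0.427 = 0.288056.
Difference = -0.14520.

-0.14520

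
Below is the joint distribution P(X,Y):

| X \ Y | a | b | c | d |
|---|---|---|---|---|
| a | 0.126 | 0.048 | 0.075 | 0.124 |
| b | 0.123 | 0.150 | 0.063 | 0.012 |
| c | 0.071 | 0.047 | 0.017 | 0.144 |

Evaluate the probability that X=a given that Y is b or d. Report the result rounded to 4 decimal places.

P(Y=b) = 0.048 + 0.150 + 0.047 = 0.245.
P(Y=d) = 0.124 + 0.012 + 0.144 = 0.280.
P(Y ∈ {b, d}) = 0.245 + 0.280 = 0.525; P(X=a, Y ∈ {b, d}) = 0.048 + 0.124 = 0.172.
P(X=a | Y ∈ {b, d}) = 0.172/0.525 = 0.3276.

0.3276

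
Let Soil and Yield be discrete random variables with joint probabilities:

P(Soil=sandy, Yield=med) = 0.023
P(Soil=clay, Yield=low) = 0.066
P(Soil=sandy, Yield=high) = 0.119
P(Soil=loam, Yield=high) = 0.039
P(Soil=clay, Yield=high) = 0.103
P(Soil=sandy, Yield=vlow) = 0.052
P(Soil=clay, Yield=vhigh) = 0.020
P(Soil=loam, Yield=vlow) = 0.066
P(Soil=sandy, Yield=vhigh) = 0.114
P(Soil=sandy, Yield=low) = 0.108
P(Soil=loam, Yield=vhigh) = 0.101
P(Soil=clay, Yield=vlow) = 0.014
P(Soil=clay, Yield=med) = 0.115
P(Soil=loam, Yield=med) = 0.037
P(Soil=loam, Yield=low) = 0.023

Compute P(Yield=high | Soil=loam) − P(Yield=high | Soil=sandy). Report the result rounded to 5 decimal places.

P(Soil=loam) = 0.066 + 0.023 + 0.037 + 0.039 + 0.101 = 0.266; P(Yield=high | Soil=loam) = 0.039/0.266 = 0.146617.
P(Soil=sandy) = 0.052 + 0.108 + 0.023 + 0.119 + 0.114 = 0.416; P(Yield=high | Soil=sandy) = 0.119/0.416 = 0.286058.
Difference = -0.13944.

-0.13944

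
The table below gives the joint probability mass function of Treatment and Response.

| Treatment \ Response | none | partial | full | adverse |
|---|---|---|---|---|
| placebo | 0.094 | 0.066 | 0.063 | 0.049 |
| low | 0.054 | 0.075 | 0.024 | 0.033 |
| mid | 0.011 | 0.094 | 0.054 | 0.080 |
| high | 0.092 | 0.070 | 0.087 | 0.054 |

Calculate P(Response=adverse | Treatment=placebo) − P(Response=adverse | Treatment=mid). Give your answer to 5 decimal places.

P(Treatment=placebo) = 0.094 + 0.066 + 0.063 + 0.049 = 0.272; P(Response=adverse | Treatment=placebo) = 0.049/0.272 = 0.180147.
P(Treatment=mid) = 0.011 + 0.094 + 0.054 + 0.080 = 0.239; P(Response=adverse | Treatment=mid) = 0.080/0.239 = 0.334728.
Difference = -0.15458.

-0.15458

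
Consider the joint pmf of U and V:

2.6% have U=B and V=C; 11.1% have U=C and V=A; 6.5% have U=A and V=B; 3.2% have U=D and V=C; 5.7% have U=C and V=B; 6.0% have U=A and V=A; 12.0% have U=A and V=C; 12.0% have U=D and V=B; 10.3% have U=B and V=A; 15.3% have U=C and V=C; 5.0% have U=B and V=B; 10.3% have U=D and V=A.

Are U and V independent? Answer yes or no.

no

P(U=D) = 0.255 and P(V=C) = 0.331, so their product is 0.08441, but P(U=D, V=C) = 0.032. Since these differ, U and V are not independent.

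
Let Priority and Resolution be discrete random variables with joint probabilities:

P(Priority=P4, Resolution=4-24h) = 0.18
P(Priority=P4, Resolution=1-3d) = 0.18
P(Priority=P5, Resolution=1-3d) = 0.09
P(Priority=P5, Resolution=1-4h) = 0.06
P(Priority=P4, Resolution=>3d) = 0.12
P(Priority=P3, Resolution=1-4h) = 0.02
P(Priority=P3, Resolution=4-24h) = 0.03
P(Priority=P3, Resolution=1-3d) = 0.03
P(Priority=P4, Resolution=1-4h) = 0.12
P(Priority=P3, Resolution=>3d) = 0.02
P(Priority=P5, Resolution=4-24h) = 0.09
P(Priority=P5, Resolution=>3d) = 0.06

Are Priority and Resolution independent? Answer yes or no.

yes

Every cell satisfies P(Priority,Resolution) = P(Priority)·P(Resolution). For instance P(Priority=P3) = 0.10, P(Resolution=1-4h) = 0.20, and 0.10×0.20 = 0.02 matches the joint entry. So Priority and Resolution are independent.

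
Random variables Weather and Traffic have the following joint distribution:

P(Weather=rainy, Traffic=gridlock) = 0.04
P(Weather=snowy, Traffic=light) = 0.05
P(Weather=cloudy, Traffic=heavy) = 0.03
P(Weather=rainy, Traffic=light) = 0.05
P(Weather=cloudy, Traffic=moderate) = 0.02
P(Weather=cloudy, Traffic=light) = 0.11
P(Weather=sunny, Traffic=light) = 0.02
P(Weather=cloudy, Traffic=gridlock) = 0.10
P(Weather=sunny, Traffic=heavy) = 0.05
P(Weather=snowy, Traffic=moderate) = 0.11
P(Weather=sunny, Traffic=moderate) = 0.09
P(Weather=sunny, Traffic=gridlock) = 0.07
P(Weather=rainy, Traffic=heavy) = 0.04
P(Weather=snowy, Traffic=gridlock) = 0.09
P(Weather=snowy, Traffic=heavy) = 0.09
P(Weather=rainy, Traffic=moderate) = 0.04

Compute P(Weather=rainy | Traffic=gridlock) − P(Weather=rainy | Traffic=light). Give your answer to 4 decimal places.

P(Traffic=gridlock) = 0.07 + 0.10 + 0.04 + 0.09 = 0.30; P(Weather=rainy | Traffic=gridlock) = 0.04/0.30 = 0.13333.
P(Traffic=light) = 0.02 + 0.11 + 0.05 + 0.05 = 0.23; P(Weather=rainy | Traffic=light) = 0.05/0.23 = 0.21739.
Difference = -0.0841.

-0.0841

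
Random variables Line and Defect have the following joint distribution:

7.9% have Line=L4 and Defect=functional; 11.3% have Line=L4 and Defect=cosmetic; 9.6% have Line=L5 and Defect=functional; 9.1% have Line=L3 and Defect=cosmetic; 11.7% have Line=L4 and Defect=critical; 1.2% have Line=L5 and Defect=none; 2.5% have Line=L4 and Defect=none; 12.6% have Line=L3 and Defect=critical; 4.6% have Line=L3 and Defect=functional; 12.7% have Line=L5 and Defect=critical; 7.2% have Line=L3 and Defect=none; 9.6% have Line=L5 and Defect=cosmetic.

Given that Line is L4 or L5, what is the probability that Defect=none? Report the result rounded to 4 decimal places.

P(Line=L4) = 0.025 + 0.113 + 0.079 + 0.117 = 0.334.
P(Line=L5) = 0.012 + 0.096 + 0.096 + 0.127 = 0.331.
P(Line ∈ {L4, L5}) = 0.334 + 0.331 = 0.665; P(Defect=none, Line ∈ {L4, L5}) = 0.025 + 0.012 = 0.037.
P(Defect=none | Line ∈ {L4, L5}) = 0.037/0.665 = 0.0556.

0.0556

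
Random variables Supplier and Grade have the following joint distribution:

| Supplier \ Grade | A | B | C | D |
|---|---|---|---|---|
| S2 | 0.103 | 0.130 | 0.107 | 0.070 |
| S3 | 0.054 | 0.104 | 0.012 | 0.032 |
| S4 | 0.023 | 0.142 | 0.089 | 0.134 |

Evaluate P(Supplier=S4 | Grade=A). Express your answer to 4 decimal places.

0.1278

P(Grade=A) = 0.103 + 0.054 + 0.023 = 0.180.
P(Supplier=S4 | Grade=A) = 0.023/0.180 = 0.1278.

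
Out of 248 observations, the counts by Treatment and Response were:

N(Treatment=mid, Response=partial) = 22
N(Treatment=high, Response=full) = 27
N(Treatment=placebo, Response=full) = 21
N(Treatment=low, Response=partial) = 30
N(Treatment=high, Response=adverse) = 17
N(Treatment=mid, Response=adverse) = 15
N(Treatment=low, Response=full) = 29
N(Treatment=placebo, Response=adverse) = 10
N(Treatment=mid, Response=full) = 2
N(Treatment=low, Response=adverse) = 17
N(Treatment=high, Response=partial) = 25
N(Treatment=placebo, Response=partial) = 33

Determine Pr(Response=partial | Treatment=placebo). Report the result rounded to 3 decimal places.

Total with Treatment=placebo: 33 + 21 + 10 = 64.
P(Response=partial | Treatment=placebo) = 33/64 = 0.516.

0.516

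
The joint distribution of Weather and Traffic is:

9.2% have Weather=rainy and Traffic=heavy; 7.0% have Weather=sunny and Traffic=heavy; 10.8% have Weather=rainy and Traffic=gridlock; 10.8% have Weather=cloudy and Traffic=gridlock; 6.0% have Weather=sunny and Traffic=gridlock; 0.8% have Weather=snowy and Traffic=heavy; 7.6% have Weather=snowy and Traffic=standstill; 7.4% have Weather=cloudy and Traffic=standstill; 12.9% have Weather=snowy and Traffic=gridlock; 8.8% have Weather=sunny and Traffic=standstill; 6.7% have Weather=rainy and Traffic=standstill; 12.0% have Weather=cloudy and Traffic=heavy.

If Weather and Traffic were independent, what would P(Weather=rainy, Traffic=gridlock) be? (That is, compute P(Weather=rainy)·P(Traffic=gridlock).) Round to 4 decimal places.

P(Weather=rainy) = 0.092 + 0.108 + 0.067 = 0.267.
P(Traffic=gridlock) = 0.060 + 0.108 + 0.108 + 0.129 = 0.405.
Product: 0.267 × 0.405 = 0.1081.

0.1081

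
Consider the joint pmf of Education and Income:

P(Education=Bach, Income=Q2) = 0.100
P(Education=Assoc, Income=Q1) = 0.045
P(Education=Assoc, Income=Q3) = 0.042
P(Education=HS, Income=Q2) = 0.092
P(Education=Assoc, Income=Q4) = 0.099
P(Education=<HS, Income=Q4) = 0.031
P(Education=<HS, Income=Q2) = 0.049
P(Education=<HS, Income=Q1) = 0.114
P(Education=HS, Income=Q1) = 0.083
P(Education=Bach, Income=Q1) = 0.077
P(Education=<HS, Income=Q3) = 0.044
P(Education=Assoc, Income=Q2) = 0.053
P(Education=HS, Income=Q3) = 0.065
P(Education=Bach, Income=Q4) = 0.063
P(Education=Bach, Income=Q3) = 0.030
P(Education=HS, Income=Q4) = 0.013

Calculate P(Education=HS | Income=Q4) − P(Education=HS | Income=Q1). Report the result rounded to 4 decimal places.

-0.1971

P(Income=Q4) = 0.031 + 0.013 + 0.099 + 0.063 = 0.206; P(Education=HS | Income=Q4) = 0.013/0.206 = 0.06311.
P(Income=Q1) = 0.114 + 0.083 + 0.045 + 0.077 = 0.319; P(Education=HS | Income=Q1) = 0.083/0.319 = 0.26019.
Difference = -0.1971.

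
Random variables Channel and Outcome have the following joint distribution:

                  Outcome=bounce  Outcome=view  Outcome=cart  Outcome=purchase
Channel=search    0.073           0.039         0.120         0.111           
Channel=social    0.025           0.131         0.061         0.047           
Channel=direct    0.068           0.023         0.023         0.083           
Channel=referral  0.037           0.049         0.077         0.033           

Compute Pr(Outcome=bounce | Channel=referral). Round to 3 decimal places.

P(Channel=referral) = 0.037 + 0.049 + 0.077 + 0.033 = 0.196.
P(Outcome=bounce | Channel=referral) = 0.037/0.196 = 0.189.

0.189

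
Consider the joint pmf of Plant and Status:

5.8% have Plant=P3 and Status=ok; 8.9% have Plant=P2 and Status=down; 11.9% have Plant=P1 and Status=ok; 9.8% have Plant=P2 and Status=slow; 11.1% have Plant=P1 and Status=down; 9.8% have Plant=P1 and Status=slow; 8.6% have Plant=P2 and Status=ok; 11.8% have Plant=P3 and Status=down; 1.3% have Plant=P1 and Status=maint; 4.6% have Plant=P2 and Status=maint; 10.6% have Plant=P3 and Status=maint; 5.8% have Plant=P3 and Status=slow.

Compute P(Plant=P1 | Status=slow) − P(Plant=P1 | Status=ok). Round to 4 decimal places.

P(Status=slow) = 0.098 + 0.098 + 0.058 = 0.254; P(Plant=P1 | Status=slow) = 0.098/0.254 = 0.38583.
P(Status=ok) = 0.119 + 0.086 + 0.058 = 0.263; P(Plant=P1 | Status=ok) = 0.119/0.263 = 0.45247.
Difference = -0.0666.

-0.0666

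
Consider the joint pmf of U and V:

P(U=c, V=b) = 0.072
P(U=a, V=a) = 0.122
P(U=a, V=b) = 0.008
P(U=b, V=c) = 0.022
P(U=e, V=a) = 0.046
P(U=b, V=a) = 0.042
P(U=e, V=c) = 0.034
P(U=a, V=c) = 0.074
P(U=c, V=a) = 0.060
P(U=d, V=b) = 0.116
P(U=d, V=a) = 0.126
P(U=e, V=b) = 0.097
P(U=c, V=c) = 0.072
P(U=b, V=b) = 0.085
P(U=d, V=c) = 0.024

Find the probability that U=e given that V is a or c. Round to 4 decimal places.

P(V=a) = 0.122 + 0.042 + 0.060 + 0.126 + 0.046 = 0.396.
P(V=c) = 0.074 + 0.022 + 0.072 + 0.024 + 0.034 = 0.226.
P(V ∈ {a, c}) = 0.396 + 0.226 = 0.622; P(U=e, V ∈ {a, c}) = 0.046 + 0.034 = 0.080.
P(U=e | V ∈ {a, c}) = 0.080/0.622 = 0.1286.

0.1286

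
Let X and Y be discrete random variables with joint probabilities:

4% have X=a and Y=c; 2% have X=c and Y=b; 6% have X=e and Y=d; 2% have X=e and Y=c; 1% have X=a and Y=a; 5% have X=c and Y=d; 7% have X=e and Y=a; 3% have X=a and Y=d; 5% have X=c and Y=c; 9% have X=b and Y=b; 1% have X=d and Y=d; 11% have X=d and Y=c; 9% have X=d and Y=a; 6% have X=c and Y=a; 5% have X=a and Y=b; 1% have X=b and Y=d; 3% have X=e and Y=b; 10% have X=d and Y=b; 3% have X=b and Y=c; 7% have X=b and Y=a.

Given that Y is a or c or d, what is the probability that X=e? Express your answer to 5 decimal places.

0.21127

P(Y=a) = 0.01 + 0.07 + 0.06 + 0.09 + 0.07 = 0.30.
P(Y=c) = 0.04 + 0.03 + 0.05 + 0.11 + 0.02 = 0.25.
P(Y=d) = 0.03 + 0.01 + 0.05 + 0.01 + 0.06 = 0.16.
P(Y ∈ {a, c, d}) = 0.30 + 0.25 + 0.16 = 0.71; P(X=e, Y ∈ {a, c, d}) = 0.07 + 0.02 + 0.06 = 0.15.
P(X=e | Y ∈ {a, c, d}) = 0.15/0.71 = 0.21127.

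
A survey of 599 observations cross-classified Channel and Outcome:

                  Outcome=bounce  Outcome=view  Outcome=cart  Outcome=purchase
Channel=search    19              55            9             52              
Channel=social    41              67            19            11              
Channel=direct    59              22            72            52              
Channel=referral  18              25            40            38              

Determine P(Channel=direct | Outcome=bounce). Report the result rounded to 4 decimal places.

Total with Outcome=bounce: 19 + 41 + 59 + 18 = 137.
P(Channel=direct | Outcome=bounce) = 59/137 = 0.4307.

0.4307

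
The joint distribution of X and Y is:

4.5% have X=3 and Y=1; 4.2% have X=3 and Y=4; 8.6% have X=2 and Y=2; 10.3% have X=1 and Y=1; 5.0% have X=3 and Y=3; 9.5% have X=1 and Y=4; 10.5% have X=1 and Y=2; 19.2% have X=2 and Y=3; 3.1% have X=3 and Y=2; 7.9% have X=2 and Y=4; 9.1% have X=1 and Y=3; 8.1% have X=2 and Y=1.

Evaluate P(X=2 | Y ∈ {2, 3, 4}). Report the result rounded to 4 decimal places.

0.4630

P(Y=2) = 0.105 + 0.086 + 0.031 = 0.222.
P(Y=3) = 0.091 + 0.192 + 0.050 = 0.333.
P(Y=4) = 0.095 + 0.079 + 0.042 = 0.216.
P(Y ∈ {2, 3, 4}) = 0.222 + 0.333 + 0.216 = 0.771; P(X=2, Y ∈ {2, 3, 4}) = 0.086 + 0.192 + 0.079 = 0.357.
P(X=2 | Y ∈ {2, 3, 4}) = 0.357/0.771 = 0.4630.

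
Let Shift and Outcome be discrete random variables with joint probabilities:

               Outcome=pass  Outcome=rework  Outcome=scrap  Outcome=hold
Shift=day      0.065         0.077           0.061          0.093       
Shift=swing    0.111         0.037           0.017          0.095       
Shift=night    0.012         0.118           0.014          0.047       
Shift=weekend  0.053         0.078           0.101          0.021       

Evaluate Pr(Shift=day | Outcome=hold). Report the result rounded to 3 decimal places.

P(Outcome=hold) = 0.093 + 0.095 + 0.047 + 0.021 = 0.256.
P(Shift=day | Outcome=hold) = 0.093/0.256 = 0.363.

0.363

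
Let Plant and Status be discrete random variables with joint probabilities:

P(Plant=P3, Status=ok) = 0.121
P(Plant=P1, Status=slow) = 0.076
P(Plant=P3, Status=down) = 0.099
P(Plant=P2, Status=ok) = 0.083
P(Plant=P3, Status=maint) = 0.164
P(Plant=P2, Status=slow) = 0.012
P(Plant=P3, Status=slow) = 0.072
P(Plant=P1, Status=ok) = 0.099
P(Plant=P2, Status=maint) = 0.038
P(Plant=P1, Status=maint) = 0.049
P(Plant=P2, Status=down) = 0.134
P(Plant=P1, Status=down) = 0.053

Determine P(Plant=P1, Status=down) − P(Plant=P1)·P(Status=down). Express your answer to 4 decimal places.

P(Plant=P1) = 0.099 + 0.076 + 0.053 + 0.049 = 0.277.
P(Status=down) = 0.053 + 0.134 + 0.099 = 0.286.
P(Plant=P1, Status=down) − P(Plant=P1)P(Status=down) = 0.053 − 0.277×0.286 = -0.0262.

-0.0262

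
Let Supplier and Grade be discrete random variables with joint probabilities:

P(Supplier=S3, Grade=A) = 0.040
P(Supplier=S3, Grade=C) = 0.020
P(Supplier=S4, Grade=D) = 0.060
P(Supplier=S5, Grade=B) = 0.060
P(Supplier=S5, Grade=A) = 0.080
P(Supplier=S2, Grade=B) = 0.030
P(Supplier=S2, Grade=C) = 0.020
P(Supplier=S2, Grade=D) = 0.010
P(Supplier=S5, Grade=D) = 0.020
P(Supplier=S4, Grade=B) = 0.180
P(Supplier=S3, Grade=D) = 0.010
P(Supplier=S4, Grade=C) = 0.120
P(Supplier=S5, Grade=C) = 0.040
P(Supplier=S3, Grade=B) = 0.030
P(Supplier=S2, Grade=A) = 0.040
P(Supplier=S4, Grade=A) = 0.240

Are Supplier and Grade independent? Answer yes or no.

Every cell satisfies P(Supplier,Grade) = P(Supplier)·P(Grade). For instance P(Supplier=S3) = 0.100, P(Grade=D) = 0.100, and 0.100×0.100 = 0.010 matches the joint entry. So Supplier and Grade are independent.

yes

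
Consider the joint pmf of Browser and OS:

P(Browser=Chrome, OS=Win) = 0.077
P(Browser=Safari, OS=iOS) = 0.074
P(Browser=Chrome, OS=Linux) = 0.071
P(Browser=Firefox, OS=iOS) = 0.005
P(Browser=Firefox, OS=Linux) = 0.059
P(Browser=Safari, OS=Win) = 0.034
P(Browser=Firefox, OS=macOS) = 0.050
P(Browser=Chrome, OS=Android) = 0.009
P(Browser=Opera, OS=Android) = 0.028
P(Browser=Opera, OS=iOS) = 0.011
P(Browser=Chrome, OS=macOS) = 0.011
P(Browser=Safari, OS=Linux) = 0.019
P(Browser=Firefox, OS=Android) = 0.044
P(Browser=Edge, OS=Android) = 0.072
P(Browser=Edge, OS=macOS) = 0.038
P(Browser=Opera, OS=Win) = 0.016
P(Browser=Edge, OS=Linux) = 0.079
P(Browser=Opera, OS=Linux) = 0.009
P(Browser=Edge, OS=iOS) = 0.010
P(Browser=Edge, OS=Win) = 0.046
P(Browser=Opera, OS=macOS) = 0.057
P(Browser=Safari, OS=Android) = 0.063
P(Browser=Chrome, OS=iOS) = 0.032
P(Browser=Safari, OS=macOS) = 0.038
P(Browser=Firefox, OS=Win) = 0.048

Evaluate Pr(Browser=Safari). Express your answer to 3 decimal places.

0.228

P(Browser=Safari) = 0.034 + 0.038 + 0.019 + 0.074 + 0.063 = 0.228.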